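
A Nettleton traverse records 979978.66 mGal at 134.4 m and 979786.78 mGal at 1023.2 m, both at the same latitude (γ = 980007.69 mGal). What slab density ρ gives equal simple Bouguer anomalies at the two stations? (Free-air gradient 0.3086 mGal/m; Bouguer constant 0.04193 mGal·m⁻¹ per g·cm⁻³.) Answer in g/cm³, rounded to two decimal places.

Δg_obs = 979786.78 − 979978.66 = -191.88 mGal over Δh = 1023.2 − 134.4 = 888.8 m
Equal Bouguer anomalies ⇒ Δg_obs + (0.3086 − 0.04193ρ)·Δh = 0
0.3086 − 0.04193ρ = −Δg_obs/Δh = 0.21589
ρ = (0.3086 − 0.21589) / 0.04193 = 2.21 g/cm³

2.21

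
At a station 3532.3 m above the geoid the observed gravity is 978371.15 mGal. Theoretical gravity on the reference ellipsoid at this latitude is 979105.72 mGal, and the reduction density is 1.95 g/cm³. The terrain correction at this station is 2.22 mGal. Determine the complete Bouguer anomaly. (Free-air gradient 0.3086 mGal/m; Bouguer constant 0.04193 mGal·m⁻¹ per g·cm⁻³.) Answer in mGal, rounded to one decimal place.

68.9

Free-air correction = 0.3086 × 3532.3 = 1090.07 mGal
Free-air anomaly = 978371.15 − 979105.72 + (1090.07) = 355.50 mGal
Bouguer slab correction = 0.04193 × 1.95 × 3532.3 = 288.81 mGal
Simple Bouguer anomaly = 355.50 − (288.81) = 66.69 mGal
Complete Bouguer anomaly = 66.69 + 2.22 = 68.91 mGal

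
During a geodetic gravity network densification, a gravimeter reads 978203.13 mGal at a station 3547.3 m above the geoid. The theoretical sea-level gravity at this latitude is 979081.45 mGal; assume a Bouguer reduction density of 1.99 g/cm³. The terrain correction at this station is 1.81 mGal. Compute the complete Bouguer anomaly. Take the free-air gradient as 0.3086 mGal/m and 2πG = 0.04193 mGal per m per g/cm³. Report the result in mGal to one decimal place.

Free-air correction = 0.3086 × 3547.3 = 1094.70 mGal
Free-air anomaly = 978203.13 − 979081.45 + (1094.70) = 216.38 mGal
Bouguer slab correction = 0.04193 × 1.99 × 3547.3 = 295.99 mGal
Simple Bouguer anomaly = 216.38 − (295.99) = -79.61 mGal
Complete Bouguer anomaly = -79.61 + 1.81 = -77.80 mGal

-77.8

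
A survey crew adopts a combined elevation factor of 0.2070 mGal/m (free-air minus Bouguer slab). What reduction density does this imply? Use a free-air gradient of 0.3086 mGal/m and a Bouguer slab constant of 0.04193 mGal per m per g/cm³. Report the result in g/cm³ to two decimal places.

0.2070 = 0.3086 − 0.04193 × ρ
ρ = (0.3086 − 0.2070) / 0.04193 = 2.42 g/cm³

2.42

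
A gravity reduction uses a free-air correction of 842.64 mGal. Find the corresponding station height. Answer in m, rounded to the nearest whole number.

2731

h = 842.64 / 0.3086 = 2730.52 m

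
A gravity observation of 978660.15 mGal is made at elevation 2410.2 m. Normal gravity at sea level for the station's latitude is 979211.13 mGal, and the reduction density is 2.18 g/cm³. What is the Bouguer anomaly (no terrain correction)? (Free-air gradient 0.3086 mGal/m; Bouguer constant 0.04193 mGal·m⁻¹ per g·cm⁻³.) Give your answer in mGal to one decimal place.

-27.5

Free-air correction = 0.3086 × 2410.2 = 743.79 mGal
Free-air anomaly = 978660.15 − 979211.13 + (743.79) = 192.81 mGal
Bouguer slab correction = 0.04193 × 2.18 × 2410.2 = 220.31 mGal
Simple Bouguer anomaly = 192.81 − (220.31) = -27.50 mGal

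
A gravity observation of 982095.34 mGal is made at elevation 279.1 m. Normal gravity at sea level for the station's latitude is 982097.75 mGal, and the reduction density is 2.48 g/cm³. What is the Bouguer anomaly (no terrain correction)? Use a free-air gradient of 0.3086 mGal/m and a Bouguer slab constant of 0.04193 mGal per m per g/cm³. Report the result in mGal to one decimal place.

Free-air correction = 0.3086 × 279.1 = 86.13 mGal
Free-air anomaly = 982095.34 − 982097.75 + (86.13) = 83.72 mGal
Bouguer slab correction = 0.04193 × 2.48 × 279.1 = 29.02 mGal
Simple Bouguer anomaly = 83.72 − (29.02) = 54.70 mGal

54.7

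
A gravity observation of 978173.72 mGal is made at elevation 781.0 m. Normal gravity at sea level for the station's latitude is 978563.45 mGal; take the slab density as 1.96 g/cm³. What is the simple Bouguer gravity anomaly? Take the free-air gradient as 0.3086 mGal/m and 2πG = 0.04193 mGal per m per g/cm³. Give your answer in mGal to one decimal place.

-212.9

Free-air correction = 0.3086 × 781.0 = 241.02 mGal
Free-air anomaly = 978173.72 − 978563.45 + (241.02) = -148.71 mGal
Bouguer slab correction = 0.04193 × 1.96 × 781.0 = 64.18 mGal
Simple Bouguer anomaly = -148.71 − (64.18) = -212.89 mGal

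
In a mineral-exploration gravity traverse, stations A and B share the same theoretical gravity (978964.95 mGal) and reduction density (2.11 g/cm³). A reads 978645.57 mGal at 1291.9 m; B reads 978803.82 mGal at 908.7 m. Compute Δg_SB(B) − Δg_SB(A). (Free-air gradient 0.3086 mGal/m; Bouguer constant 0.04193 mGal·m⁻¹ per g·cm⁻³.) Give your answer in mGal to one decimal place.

Δg_SB(A) = 978645.57 − 978964.95 + 0.3086×1291.9 − 0.04193×2.11×1291.9 = -35.00 mGal
Δg_SB(B) = 978803.82 − 978964.95 + 0.3086×908.7 − 0.04193×2.11×908.7 = 38.90 mGal
Difference = 38.90 − (-35.00) = 73.90 mGal

73.9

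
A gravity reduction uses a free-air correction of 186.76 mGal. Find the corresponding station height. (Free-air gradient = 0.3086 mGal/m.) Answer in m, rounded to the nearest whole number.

605

h = 186.76 / 0.3086 = 605.18 m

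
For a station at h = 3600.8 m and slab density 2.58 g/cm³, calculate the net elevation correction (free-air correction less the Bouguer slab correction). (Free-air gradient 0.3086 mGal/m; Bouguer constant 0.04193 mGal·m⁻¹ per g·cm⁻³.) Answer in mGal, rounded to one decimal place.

721.7

Combined gradient = 0.3086 − 0.04193 × 2.58 = 0.2004206 mGal/m
Combined elevation correction = 0.2004206 × 3600.8 = 721.7 mGal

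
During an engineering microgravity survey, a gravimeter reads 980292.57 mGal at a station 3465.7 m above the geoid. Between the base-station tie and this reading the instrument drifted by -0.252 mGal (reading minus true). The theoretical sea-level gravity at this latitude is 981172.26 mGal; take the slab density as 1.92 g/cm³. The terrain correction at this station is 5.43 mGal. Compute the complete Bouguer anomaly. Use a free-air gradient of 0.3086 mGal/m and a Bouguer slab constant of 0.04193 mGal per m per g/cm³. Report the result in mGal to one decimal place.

-83.5

Drift-corrected reading = 980292.57 − (-0.252) = 980292.822 mGal
Free-air correction = 0.3086 × 3465.7 = 1069.52 mGal
Free-air anomaly = 980292.822 − 981172.26 + (1069.52) = 190.082 mGal
Bouguer slab correction = 0.04193 × 1.92 × 3465.7 = 279.01 mGal
Simple Bouguer anomaly = 190.082 − (279.01) = -88.928 mGal
Complete Bouguer anomaly = -88.928 + 5.43 = -83.498 mGal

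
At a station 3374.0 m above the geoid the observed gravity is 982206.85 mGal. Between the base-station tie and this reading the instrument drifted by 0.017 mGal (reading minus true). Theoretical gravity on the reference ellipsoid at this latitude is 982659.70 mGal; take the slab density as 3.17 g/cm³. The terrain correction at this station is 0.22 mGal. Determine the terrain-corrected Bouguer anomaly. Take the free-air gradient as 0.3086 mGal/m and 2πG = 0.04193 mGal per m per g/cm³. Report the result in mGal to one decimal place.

Drift-corrected reading = 982206.85 − (0.017) = 982206.833 mGal
Free-air correction = 0.3086 × 3374.0 = 1041.22 mGal
Free-air anomaly = 982206.833 − 982659.70 + (1041.22) = 588.353 mGal
Bouguer slab correction = 0.04193 × 3.17 × 3374.0 = 448.47 mGal
Simple Bouguer anomaly = 588.353 − (448.47) = 139.883 mGal
Complete Bouguer anomaly = 139.883 + 0.22 = 140.103 mGal

140.1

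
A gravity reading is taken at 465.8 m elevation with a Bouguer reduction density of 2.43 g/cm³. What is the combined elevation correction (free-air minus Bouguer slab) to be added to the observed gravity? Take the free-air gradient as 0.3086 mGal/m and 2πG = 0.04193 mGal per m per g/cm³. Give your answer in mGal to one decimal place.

Combined gradient = 0.3086 − 0.04193 × 2.43 = 0.2067101 mGal/m
Combined elevation correction = 0.2067101 × 465.8 = 96.3 mGal

96.3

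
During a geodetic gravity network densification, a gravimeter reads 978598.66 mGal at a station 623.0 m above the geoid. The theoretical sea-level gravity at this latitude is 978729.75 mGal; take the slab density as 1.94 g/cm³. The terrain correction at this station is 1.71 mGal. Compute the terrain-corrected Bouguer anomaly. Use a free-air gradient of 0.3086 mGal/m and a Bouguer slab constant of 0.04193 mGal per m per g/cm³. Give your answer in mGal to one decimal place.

12.2

Free-air correction = 0.3086 × 623.0 = 192.26 mGal
Free-air anomaly = 978598.66 − 978729.75 + (192.26) = 61.17 mGal
Bouguer slab correction = 0.04193 × 1.94 × 623.0 = 50.68 mGal
Simple Bouguer anomaly = 61.17 − (50.68) = 10.49 mGal
Complete Bouguer anomaly = 10.49 + 1.71 = 12.20 mGal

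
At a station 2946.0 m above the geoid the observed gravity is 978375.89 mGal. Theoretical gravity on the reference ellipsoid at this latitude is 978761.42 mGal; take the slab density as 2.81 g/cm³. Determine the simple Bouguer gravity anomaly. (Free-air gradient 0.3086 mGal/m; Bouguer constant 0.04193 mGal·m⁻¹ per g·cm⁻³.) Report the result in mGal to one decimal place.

176.5

Free-air correction = 0.3086 × 2946.0 = 909.14 mGal
Free-air anomaly = 978375.89 − 978761.42 + (909.14) = 523.61 mGal
Bouguer slab correction = 0.04193 × 2.81 × 2946.0 = 347.11 mGal
Simple Bouguer anomaly = 523.61 − (347.11) = 176.50 mGal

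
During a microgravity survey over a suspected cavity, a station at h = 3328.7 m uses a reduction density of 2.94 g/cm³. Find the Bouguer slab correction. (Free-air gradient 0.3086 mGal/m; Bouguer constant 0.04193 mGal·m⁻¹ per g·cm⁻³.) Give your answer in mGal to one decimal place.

Bouguer slab correction = 0.04193 × 2.94 × 3328.7 = 410.3 mGal

410.3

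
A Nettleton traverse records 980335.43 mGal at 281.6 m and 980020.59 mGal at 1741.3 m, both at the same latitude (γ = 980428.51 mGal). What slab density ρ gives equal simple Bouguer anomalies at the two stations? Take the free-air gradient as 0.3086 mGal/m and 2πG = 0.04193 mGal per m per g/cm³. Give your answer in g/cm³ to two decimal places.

2.22

Δg_obs = 980020.59 − 980335.43 = -314.84 mGal over Δh = 1741.3 − 281.6 = 1459.7 m
Equal Bouguer anomalies ⇒ Δg_obs + (0.3086 − 0.04193ρ)·Δh = 0
0.3086 − 0.04193ρ = −Δg_obs/Δh = 0.21569
ρ = (0.3086 − 0.21569) / 0.04193 = 2.22 g/cm³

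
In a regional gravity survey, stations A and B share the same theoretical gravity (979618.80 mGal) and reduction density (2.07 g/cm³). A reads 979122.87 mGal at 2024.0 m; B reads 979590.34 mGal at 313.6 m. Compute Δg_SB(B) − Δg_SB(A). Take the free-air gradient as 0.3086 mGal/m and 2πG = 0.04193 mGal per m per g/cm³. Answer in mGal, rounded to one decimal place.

88.1

Δg_SB(A) = 979122.87 − 979618.80 + 0.3086×2024.0 − 0.04193×2.07×2024.0 = -47.00 mGal
Δg_SB(B) = 979590.34 − 979618.80 + 0.3086×313.6 − 0.04193×2.07×313.6 = 41.10 mGal
Difference = 41.10 − (-47.00) = 88.10 mGal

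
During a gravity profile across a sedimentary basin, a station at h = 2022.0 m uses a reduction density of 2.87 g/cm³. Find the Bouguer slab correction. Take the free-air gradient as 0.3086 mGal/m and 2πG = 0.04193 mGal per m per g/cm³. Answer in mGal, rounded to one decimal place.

243.3

Bouguer slab correction = 0.04193 × 2.87 × 2022.0 = 243.3 mGal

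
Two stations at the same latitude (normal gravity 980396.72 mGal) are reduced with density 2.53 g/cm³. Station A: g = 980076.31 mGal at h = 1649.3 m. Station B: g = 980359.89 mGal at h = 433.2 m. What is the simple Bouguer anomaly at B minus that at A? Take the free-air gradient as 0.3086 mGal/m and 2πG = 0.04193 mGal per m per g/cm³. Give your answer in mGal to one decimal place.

37.3

Δg_SB(A) = 980076.31 − 980396.72 + 0.3086×1649.3 − 0.04193×2.53×1649.3 = 13.60 mGal
Δg_SB(B) = 980359.89 − 980396.72 + 0.3086×433.2 − 0.04193×2.53×433.2 = 50.90 mGal
Difference = 50.90 − (13.60) = 37.30 mGal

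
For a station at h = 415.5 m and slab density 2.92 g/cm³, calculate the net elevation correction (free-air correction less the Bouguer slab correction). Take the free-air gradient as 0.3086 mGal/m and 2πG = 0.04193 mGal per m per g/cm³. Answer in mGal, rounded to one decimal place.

Combined gradient = 0.3086 − 0.04193 × 2.92 = 0.1861644 mGal/m
Combined elevation correction = 0.1861644 × 415.5 = 77.4 mGal

77.4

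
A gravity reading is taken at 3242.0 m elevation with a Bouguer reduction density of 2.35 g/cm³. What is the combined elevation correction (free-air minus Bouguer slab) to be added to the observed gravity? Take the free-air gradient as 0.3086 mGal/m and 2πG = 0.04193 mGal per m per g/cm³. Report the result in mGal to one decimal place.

681.0

Combined gradient = 0.3086 − 0.04193 × 2.35 = 0.2100645 mGal/m
Combined elevation correction = 0.2100645 × 3242.0 = 681.0 mGal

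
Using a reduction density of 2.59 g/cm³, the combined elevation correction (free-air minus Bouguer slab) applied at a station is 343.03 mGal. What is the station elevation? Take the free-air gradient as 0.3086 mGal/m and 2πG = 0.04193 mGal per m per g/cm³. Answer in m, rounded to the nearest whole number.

Combined gradient = 0.3086 − 0.04193 × 2.59 = 0.2000013 mGal/m
h = 343.03 / 0.2000013 = 1715.14 m

1715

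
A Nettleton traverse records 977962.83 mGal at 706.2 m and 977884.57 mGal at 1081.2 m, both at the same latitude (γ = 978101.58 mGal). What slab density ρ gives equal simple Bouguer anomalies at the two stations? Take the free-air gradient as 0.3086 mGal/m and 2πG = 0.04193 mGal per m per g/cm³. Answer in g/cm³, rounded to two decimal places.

2.38

Δg_obs = 977884.57 − 977962.83 = -78.26 mGal over Δh = 1081.2 − 706.2 = 375.0 m
Equal Bouguer anomalies ⇒ Δg_obs + (0.3086 − 0.04193ρ)·Δh = 0
0.3086 − 0.04193ρ = −Δg_obs/Δh = 0.20869
ρ = (0.3086 − 0.20869) / 0.04193 = 2.38 g/cm³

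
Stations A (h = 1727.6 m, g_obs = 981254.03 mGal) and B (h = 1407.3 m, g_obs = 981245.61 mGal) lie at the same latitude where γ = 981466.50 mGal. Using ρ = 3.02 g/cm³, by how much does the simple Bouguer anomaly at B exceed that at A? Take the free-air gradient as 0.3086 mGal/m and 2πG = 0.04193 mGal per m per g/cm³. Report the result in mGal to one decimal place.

Δg_SB(A) = 981254.03 − 981466.50 + 0.3086×1727.6 − 0.04193×3.02×1727.6 = 101.90 mGal
Δg_SB(B) = 981245.61 − 981466.50 + 0.3086×1407.3 − 0.04193×3.02×1407.3 = 35.20 mGal
Difference = 35.20 − (101.90) = -66.70 mGal

-66.7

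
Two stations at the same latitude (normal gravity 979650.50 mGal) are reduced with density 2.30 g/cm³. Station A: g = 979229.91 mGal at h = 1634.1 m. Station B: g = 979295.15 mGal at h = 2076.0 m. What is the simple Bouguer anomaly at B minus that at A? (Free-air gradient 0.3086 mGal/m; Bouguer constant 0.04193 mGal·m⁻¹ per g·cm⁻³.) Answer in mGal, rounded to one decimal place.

159.0

Δg_SB(A) = 979229.91 − 979650.50 + 0.3086×1634.1 − 0.04193×2.30×1634.1 = -73.90 mGal
Δg_SB(B) = 979295.15 − 979650.50 + 0.3086×2076.0 − 0.04193×2.30×2076.0 = 85.10 mGal
Difference = 85.10 − (-73.90) = 159.00 mGal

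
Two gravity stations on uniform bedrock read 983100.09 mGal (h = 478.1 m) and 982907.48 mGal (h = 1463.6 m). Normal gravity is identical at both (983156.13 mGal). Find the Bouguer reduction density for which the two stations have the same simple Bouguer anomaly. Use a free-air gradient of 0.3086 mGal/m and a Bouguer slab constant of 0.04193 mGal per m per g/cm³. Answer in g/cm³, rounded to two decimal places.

Δg_obs = 982907.48 − 983100.09 = -192.61 mGal over Δh = 1463.6 − 478.1 = 985.5 m
Equal Bouguer anomalies ⇒ Δg_obs + (0.3086 − 0.04193ρ)·Δh = 0
0.3086 − 0.04193ρ = −Δg_obs/Δh = 0.19544
ρ = (0.3086 − 0.19544) / 0.04193 = 2.70 g/cm³

2.70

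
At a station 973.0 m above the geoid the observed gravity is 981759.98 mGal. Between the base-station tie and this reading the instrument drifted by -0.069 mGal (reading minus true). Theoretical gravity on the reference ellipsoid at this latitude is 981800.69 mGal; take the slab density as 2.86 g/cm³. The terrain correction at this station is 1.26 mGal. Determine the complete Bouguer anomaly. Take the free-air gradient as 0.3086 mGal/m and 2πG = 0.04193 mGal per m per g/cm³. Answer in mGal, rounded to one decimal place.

144.2

Drift-corrected reading = 981759.98 − (-0.069) = 981760.049 mGal
Free-air correction = 0.3086 × 973.0 = 300.27 mGal
Free-air anomaly = 981760.049 − 981800.69 + (300.27) = 259.629 mGal
Bouguer slab correction = 0.04193 × 2.86 × 973.0 = 116.68 mGal
Simple Bouguer anomaly = 259.629 − (116.68) = 142.949 mGal
Complete Bouguer anomaly = 142.949 + 1.26 = 144.209 mGal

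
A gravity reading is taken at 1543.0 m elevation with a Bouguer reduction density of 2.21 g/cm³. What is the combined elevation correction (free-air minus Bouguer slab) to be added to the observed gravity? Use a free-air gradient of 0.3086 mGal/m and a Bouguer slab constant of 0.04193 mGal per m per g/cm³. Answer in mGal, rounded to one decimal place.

333.2

Combined gradient = 0.3086 − 0.04193 × 2.21 = 0.2159347 mGal/m
Combined elevation correction = 0.2159347 × 1543.0 = 333.2 mGal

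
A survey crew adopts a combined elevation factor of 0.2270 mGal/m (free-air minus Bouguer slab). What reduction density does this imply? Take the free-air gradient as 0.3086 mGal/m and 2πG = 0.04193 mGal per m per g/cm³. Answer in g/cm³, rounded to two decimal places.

0.2270 = 0.3086 − 0.04193 × ρ
ρ = (0.3086 − 0.2270) / 0.04193 = 1.95 g/cm³

1.95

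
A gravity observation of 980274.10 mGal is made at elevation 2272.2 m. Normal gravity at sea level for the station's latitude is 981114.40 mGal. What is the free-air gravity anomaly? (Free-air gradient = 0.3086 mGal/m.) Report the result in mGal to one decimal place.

Free-air correction = 0.3086 × 2272.2 = 701.20 mGal
Free-air anomaly = 980274.10 − 981114.40 + (701.20) = -139.10 mGal

-139.1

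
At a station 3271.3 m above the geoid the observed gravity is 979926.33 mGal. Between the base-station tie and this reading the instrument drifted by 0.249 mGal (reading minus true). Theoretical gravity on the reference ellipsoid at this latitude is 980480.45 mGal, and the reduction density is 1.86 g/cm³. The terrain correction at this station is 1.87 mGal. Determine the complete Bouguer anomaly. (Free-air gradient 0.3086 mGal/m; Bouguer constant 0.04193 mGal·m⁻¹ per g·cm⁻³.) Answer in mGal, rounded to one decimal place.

Drift-corrected reading = 979926.33 − (0.249) = 979926.081 mGal
Free-air correction = 0.3086 × 3271.3 = 1009.52 mGal
Free-air anomaly = 979926.081 − 980480.45 + (1009.52) = 455.151 mGal
Bouguer slab correction = 0.04193 × 1.86 × 3271.3 = 255.13 mGal
Simple Bouguer anomaly = 455.151 − (255.13) = 200.021 mGal
Complete Bouguer anomaly = 200.021 + 1.87 = 201.891 mGal

201.9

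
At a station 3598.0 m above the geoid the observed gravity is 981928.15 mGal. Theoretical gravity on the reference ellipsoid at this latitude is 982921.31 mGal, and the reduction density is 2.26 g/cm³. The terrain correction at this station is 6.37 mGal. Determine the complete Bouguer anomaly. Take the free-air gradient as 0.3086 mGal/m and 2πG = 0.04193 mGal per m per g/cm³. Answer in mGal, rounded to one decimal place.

-217.4

Free-air correction = 0.3086 × 3598.0 = 1110.34 mGal
Free-air anomaly = 981928.15 − 982921.31 + (1110.34) = 117.18 mGal
Bouguer slab correction = 0.04193 × 2.26 × 3598.0 = 340.95 mGal
Simple Bouguer anomaly = 117.18 − (340.95) = -223.77 mGal
Complete Bouguer anomaly = -223.77 + 6.37 = -217.40 mGal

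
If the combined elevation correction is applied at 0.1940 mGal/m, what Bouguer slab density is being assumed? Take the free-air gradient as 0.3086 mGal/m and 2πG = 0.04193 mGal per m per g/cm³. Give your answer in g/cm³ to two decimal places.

2.73

0.1940 = 0.3086 − 0.04193 × ρ
ρ = (0.3086 − 0.1940) / 0.04193 = 2.73 g/cm³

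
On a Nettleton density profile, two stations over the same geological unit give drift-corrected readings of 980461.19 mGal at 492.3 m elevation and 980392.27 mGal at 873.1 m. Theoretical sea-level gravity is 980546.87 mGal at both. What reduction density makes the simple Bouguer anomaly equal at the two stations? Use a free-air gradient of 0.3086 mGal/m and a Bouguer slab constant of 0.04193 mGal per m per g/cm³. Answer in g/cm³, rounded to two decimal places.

3.04

Δg_obs = 980392.27 − 980461.19 = -68.92 mGal over Δh = 873.1 − 492.3 = 380.8 m
Equal Bouguer anomalies ⇒ Δg_obs + (0.3086 − 0.04193ρ)·Δh = 0
0.3086 − 0.04193ρ = −Δg_obs/Δh = 0.18099
ρ = (0.3086 − 0.18099) / 0.04193 = 3.04 g/cm³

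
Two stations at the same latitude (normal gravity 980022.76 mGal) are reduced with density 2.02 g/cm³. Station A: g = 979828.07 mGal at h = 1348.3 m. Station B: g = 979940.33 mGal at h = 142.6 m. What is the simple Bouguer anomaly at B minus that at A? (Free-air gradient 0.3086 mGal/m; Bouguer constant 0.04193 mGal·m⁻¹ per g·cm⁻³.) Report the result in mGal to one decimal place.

Δg_SB(A) = 979828.07 − 980022.76 + 0.3086×1348.3 − 0.04193×2.02×1348.3 = 107.20 mGal
Δg_SB(B) = 979940.33 − 980022.76 + 0.3086×142.6 − 0.04193×2.02×142.6 = -50.50 mGal
Difference = -50.50 − (107.20) = -157.70 mGal

-157.7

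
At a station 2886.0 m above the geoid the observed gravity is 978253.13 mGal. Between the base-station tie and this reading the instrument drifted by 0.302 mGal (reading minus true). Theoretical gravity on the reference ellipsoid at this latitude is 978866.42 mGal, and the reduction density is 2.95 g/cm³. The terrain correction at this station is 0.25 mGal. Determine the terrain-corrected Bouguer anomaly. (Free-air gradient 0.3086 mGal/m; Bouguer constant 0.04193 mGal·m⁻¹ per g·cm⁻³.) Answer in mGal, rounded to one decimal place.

Drift-corrected reading = 978253.13 − (0.302) = 978252.828 mGal
Free-air correction = 0.3086 × 2886.0 = 890.62 mGal
Free-air anomaly = 978252.828 − 978866.42 + (890.62) = 277.028 mGal
Bouguer slab correction = 0.04193 × 2.95 × 2886.0 = 356.98 mGal
Simple Bouguer anomaly = 277.028 − (356.98) = -79.952 mGal
Complete Bouguer anomaly = -79.952 + 0.25 = -79.702 mGal

-79.7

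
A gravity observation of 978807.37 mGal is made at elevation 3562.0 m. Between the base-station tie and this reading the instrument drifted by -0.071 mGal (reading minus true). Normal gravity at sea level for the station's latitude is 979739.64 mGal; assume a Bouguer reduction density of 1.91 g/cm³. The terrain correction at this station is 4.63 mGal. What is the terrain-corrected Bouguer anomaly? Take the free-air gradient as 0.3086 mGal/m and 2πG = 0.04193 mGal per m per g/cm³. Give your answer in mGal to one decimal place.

-113.6

Drift-corrected reading = 978807.37 − (-0.071) = 978807.441 mGal
Free-air correction = 0.3086 × 3562.0 = 1099.23 mGal
Free-air anomaly = 978807.441 − 979739.64 + (1099.23) = 167.031 mGal
Bouguer slab correction = 0.04193 × 1.91 × 3562.0 = 285.27 mGal
Simple Bouguer anomaly = 167.031 − (285.27) = -118.239 mGal
Complete Bouguer anomaly = -118.239 + 4.63 = -113.609 mGal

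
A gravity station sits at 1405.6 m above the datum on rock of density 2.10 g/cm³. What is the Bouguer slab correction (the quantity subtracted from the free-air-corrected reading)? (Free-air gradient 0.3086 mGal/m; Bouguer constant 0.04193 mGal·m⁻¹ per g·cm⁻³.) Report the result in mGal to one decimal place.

Bouguer slab correction = 0.04193 × 2.10 × 1405.6 = 123.8 mGal

123.8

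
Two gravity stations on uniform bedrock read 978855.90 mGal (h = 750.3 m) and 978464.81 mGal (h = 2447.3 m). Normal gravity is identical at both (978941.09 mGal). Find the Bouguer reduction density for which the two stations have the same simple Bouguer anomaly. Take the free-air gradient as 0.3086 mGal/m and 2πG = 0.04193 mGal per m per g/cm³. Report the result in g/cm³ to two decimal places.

1.86

Δg_obs = 978464.81 − 978855.90 = -391.09 mGal over Δh = 2447.3 − 750.3 = 1697.0 m
Equal Bouguer anomalies ⇒ Δg_obs + (0.3086 − 0.04193ρ)·Δh = 0
0.3086 − 0.04193ρ = −Δg_obs/Δh = 0.23046
ρ = (0.3086 − 0.23046) / 0.04193 = 1.86 g/cm³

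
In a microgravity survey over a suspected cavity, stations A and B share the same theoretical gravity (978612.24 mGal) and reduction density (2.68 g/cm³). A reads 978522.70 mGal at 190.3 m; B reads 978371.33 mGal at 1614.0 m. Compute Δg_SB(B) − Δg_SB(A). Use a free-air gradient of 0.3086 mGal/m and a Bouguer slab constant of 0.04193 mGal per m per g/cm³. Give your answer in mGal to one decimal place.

128.0

Δg_SB(A) = 978522.70 − 978612.24 + 0.3086×190.3 − 0.04193×2.68×190.3 = -52.20 mGal
Δg_SB(B) = 978371.33 − 978612.24 + 0.3086×1614.0 − 0.04193×2.68×1614.0 = 75.80 mGal
Difference = 75.80 − (-52.20) = 128.00 mGal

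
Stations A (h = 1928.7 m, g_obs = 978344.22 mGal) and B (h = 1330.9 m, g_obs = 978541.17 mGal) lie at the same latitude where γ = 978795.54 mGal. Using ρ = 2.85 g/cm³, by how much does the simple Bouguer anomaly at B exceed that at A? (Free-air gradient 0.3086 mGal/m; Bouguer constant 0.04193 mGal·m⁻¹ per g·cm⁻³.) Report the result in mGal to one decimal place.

83.9

Δg_SB(A) = 978344.22 − 978795.54 + 0.3086×1928.7 − 0.04193×2.85×1928.7 = -86.60 mGal
Δg_SB(B) = 978541.17 − 978795.54 + 0.3086×1330.9 − 0.04193×2.85×1330.9 = -2.70 mGal
Difference = -2.70 − (-86.60) = 83.90 mGal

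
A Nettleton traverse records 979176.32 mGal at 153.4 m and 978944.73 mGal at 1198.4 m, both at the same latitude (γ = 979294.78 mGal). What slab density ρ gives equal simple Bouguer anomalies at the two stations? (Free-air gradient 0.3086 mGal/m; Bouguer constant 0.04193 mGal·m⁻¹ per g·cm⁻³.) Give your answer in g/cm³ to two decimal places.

Δg_obs = 978944.73 − 979176.32 = -231.59 mGal over Δh = 1198.4 − 153.4 = 1045.0 m
Equal Bouguer anomalies ⇒ Δg_obs + (0.3086 − 0.04193ρ)·Δh = 0
0.3086 − 0.04193ρ = −Δg_obs/Δh = 0.22162
ρ = (0.3086 − 0.22162) / 0.04193 = 2.07 g/cm³

2.07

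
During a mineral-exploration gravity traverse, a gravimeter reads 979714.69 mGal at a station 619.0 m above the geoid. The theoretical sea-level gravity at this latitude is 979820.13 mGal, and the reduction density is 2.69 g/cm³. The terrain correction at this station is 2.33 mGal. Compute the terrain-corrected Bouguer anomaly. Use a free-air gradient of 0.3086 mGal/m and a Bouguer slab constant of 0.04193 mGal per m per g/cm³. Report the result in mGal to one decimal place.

18.1

Free-air correction = 0.3086 × 619.0 = 191.02 mGal
Free-air anomaly = 979714.69 − 979820.13 + (191.02) = 85.58 mGal
Bouguer slab correction = 0.04193 × 2.69 × 619.0 = 69.82 mGal
Simple Bouguer anomaly = 85.58 − (69.82) = 15.76 mGal
Complete Bouguer anomaly = 15.76 + 2.33 = 18.09 mGal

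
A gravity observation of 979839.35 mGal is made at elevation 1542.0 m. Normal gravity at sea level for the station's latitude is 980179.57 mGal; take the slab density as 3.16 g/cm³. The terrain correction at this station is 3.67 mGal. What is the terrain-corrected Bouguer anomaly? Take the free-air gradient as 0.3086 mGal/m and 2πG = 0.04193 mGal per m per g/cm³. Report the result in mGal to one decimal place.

-65.0

Free-air correction = 0.3086 × 1542.0 = 475.86 mGal
Free-air anomaly = 979839.35 − 980179.57 + (475.86) = 135.64 mGal
Bouguer slab correction = 0.04193 × 3.16 × 1542.0 = 204.31 mGal
Simple Bouguer anomaly = 135.64 − (204.31) = -68.67 mGal
Complete Bouguer anomaly = -68.67 + 3.67 = -65.00 mGal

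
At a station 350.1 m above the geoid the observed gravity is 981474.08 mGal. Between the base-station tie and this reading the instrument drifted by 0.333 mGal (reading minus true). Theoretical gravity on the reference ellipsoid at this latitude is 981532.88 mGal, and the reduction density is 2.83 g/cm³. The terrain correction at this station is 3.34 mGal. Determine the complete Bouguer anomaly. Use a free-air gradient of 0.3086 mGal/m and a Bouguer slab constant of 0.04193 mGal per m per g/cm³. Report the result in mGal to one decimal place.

Drift-corrected reading = 981474.08 − (0.333) = 981473.747 mGal
Free-air correction = 0.3086 × 350.1 = 108.04 mGal
Free-air anomaly = 981473.747 − 981532.88 + (108.04) = 48.907 mGal
Bouguer slab correction = 0.04193 × 2.83 × 350.1 = 41.54 mGal
Simple Bouguer anomaly = 48.907 − (41.54) = 7.367 mGal
Complete Bouguer anomaly = 7.367 + 3.34 = 10.707 mGal

10.7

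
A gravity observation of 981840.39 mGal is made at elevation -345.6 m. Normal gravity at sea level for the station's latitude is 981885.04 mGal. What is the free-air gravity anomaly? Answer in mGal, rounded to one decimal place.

Free-air correction = 0.3086 × -345.6 = -106.65 mGal
Free-air anomaly = 981840.39 − 981885.04 + (-106.65) = -151.30 mGal

-151.3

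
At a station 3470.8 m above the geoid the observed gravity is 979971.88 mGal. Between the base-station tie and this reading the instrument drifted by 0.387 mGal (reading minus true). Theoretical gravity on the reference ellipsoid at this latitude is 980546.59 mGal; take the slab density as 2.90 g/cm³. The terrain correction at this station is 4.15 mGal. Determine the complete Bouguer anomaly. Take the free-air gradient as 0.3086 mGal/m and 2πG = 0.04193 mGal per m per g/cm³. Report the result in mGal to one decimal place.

78.1

Drift-corrected reading = 979971.88 − (0.387) = 979971.493 mGal
Free-air correction = 0.3086 × 3470.8 = 1071.09 mGal
Free-air anomaly = 979971.493 − 980546.59 + (1071.09) = 495.993 mGal
Bouguer slab correction = 0.04193 × 2.90 × 3470.8 = 422.04 mGal
Simple Bouguer anomaly = 495.993 − (422.04) = 73.953 mGal
Complete Bouguer anomaly = 73.953 + 4.15 = 78.103 mGal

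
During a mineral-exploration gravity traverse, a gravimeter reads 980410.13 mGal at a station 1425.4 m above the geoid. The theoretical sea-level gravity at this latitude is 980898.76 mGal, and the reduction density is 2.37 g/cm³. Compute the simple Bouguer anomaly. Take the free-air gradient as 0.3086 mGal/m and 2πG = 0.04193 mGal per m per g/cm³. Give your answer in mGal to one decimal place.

-190.4

Free-air correction = 0.3086 × 1425.4 = 439.88 mGal
Free-air anomaly = 980410.13 − 980898.76 + (439.88) = -48.75 mGal
Bouguer slab correction = 0.04193 × 2.37 × 1425.4 = 141.65 mGal
Simple Bouguer anomaly = -48.75 − (141.65) = -190.40 mGal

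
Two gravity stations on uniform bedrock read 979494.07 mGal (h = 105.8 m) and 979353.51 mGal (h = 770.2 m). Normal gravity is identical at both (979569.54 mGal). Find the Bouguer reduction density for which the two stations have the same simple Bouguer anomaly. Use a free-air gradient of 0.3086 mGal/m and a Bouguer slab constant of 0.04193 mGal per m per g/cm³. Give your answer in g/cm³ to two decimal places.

2.31

Δg_obs = 979353.51 − 979494.07 = -140.56 mGal over Δh = 770.2 − 105.8 = 664.4 m
Equal Bouguer anomalies ⇒ Δg_obs + (0.3086 − 0.04193ρ)·Δh = 0
0.3086 − 0.04193ρ = −Δg_obs/Δh = 0.21156
ρ = (0.3086 − 0.21156) / 0.04193 = 2.31 g/cm³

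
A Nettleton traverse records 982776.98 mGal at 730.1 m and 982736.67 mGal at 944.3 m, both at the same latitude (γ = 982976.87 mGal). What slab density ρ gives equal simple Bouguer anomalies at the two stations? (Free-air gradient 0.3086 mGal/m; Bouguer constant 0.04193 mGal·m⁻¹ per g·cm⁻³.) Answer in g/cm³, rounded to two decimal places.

2.87

Δg_obs = 982736.67 − 982776.98 = -40.31 mGal over Δh = 944.3 − 730.1 = 214.2 m
Equal Bouguer anomalies ⇒ Δg_obs + (0.3086 − 0.04193ρ)·Δh = 0
0.3086 − 0.04193ρ = −Δg_obs/Δh = 0.18819
ρ = (0.3086 − 0.18819) / 0.04193 = 2.87 g/cm³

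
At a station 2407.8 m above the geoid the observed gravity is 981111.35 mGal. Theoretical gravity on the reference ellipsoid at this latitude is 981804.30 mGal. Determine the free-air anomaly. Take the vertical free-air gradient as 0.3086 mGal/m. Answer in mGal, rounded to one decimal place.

Free-air correction = 0.3086 × 2407.8 = 743.05 mGal
Free-air anomaly = 981111.35 − 981804.30 + (743.05) = 50.10 mGal

50.1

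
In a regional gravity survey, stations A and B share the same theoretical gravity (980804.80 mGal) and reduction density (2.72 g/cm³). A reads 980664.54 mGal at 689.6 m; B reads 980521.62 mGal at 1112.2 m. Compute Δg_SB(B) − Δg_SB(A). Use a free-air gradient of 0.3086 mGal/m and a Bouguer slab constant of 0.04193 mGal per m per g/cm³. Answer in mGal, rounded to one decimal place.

-60.7

Δg_SB(A) = 980664.54 − 980804.80 + 0.3086×689.6 − 0.04193×2.72×689.6 = -6.10 mGal
Δg_SB(B) = 980521.62 − 980804.80 + 0.3086×1112.2 − 0.04193×2.72×1112.2 = -66.80 mGal
Difference = -66.80 − (-6.10) = -60.70 mGal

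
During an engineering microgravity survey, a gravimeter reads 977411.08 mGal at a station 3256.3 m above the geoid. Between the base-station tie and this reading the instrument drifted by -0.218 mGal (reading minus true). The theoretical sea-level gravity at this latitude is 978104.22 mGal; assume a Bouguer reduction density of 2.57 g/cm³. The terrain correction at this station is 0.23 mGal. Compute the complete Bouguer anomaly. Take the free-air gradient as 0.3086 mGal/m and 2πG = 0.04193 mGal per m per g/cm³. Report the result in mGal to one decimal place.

Drift-corrected reading = 977411.08 − (-0.218) = 977411.298 mGal
Free-air correction = 0.3086 × 3256.3 = 1004.89 mGal
Free-air anomaly = 977411.298 − 978104.22 + (1004.89) = 311.968 mGal
Bouguer slab correction = 0.04193 × 2.57 × 3256.3 = 350.90 mGal
Simple Bouguer anomaly = 311.968 − (350.90) = -38.932 mGal
Complete Bouguer anomaly = -38.932 + 0.23 = -38.702 mGal

-38.7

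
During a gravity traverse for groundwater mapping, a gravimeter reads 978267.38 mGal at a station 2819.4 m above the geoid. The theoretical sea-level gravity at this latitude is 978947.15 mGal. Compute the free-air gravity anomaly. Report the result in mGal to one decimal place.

190.3

Free-air correction = 0.3086 × 2819.4 = 870.07 mGal
Free-air anomaly = 978267.38 − 978947.15 + (870.07) = 190.30 mGal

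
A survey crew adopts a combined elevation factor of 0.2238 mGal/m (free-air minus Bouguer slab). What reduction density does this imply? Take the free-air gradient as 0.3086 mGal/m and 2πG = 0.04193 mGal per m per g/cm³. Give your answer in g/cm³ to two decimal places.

2.02

0.2238 = 0.3086 − 0.04193 × ρ
ρ = (0.3086 − 0.2238) / 0.04193 = 2.02 g/cm³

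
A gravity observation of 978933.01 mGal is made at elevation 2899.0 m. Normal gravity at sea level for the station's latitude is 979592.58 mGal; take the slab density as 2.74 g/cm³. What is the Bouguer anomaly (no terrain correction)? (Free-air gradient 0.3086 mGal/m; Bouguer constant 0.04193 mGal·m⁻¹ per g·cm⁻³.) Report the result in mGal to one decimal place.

Free-air correction = 0.3086 × 2899.0 = 894.63 mGal
Free-air anomaly = 978933.01 − 979592.58 + (894.63) = 235.06 mGal
Bouguer slab correction = 0.04193 × 2.74 × 2899.0 = 333.06 mGal
Simple Bouguer anomaly = 235.06 − (333.06) = -98.00 mGal

-98.0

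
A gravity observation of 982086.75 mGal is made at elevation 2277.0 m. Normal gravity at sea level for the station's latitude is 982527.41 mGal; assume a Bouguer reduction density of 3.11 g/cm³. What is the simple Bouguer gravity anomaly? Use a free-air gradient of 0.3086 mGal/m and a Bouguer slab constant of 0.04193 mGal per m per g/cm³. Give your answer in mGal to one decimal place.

Free-air correction = 0.3086 × 2277.0 = 702.68 mGal
Free-air anomaly = 982086.75 − 982527.41 + (702.68) = 262.02 mGal
Bouguer slab correction = 0.04193 × 3.11 × 2277.0 = 296.93 mGal
Simple Bouguer anomaly = 262.02 − (296.93) = -34.91 mGal

-34.9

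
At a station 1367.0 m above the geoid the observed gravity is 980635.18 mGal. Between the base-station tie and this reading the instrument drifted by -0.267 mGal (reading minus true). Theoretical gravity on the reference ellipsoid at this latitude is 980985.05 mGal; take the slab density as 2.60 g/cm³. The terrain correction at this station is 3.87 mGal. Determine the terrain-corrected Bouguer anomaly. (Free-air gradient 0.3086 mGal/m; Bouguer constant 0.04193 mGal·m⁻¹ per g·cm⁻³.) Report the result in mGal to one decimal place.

-72.9

Drift-corrected reading = 980635.18 − (-0.267) = 980635.447 mGal
Free-air correction = 0.3086 × 1367.0 = 421.86 mGal
Free-air anomaly = 980635.447 − 980985.05 + (421.86) = 72.257 mGal
Bouguer slab correction = 0.04193 × 2.60 × 1367.0 = 149.03 mGal
Simple Bouguer anomaly = 72.257 − (149.03) = -76.773 mGal
Complete Bouguer anomaly = -76.773 + 3.87 = -72.903 mGal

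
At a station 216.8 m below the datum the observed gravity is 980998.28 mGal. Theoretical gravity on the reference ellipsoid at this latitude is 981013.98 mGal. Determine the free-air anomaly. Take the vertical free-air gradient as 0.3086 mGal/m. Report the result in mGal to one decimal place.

-82.6

Free-air correction = 0.3086 × -216.8 = -66.90 mGal
Free-air anomaly = 980998.28 − 981013.98 + (-66.90) = -82.60 mGal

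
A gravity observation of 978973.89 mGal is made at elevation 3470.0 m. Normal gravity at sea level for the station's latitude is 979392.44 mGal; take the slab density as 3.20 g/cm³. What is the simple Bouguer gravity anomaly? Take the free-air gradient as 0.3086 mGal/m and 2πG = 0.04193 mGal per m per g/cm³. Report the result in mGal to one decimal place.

186.7

Free-air correction = 0.3086 × 3470.0 = 1070.84 mGal
Free-air anomaly = 978973.89 − 979392.44 + (1070.84) = 652.29 mGal
Bouguer slab correction = 0.04193 × 3.20 × 3470.0 = 465.59 mGal
Simple Bouguer anomaly = 652.29 − (465.59) = 186.70 mGal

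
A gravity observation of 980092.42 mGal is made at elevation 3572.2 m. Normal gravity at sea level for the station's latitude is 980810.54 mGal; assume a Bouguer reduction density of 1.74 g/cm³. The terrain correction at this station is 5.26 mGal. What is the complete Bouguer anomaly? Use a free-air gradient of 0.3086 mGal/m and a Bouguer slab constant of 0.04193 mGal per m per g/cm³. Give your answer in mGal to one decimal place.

Free-air correction = 0.3086 × 3572.2 = 1102.38 mGal
Free-air anomaly = 980092.42 − 980810.54 + (1102.38) = 384.26 mGal
Bouguer slab correction = 0.04193 × 1.74 × 3572.2 = 260.62 mGal
Simple Bouguer anomaly = 384.26 − (260.62) = 123.64 mGal
Complete Bouguer anomaly = 123.64 + 5.26 = 128.90 mGal

128.9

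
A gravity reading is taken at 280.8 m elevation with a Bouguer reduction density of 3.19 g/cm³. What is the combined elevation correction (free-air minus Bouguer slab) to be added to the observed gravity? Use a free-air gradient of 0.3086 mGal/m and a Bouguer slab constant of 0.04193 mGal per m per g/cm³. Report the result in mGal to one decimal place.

49.1

Combined gradient = 0.3086 − 0.04193 × 3.19 = 0.1748433 mGal/m
Combined elevation correction = 0.1748433 × 280.8 = 49.1 mGal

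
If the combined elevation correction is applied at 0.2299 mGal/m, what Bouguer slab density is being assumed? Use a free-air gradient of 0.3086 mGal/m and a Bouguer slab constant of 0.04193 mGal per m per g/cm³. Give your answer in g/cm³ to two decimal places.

1.88

0.2299 = 0.3086 − 0.04193 × ρ
ρ = (0.3086 − 0.2299) / 0.04193 = 1.88 g/cm³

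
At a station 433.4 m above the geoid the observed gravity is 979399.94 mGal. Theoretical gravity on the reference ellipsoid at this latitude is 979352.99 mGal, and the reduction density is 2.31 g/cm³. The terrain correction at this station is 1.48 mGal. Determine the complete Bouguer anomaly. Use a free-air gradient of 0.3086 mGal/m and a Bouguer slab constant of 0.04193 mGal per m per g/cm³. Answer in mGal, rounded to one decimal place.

140.2

Free-air correction = 0.3086 × 433.4 = 133.75 mGal
Free-air anomaly = 979399.94 − 979352.99 + (133.75) = 180.70 mGal
Bouguer slab correction = 0.04193 × 2.31 × 433.4 = 41.98 mGal
Simple Bouguer anomaly = 180.70 − (41.98) = 138.72 mGal
Complete Bouguer anomaly = 138.72 + 1.48 = 140.20 mGal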